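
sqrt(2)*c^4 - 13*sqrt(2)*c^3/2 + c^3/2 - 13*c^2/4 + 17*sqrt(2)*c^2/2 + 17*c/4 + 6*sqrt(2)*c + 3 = (c - 4)*(c - 3)*(c + 1/2)*(sqrt(2)*c + 1/2)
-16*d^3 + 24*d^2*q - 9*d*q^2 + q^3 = (-4*d + q)^2*(-d + q)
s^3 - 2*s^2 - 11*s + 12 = (s - 4)*(s - 1)*(s + 3)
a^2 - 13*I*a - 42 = (a - 7*I)*(a - 6*I)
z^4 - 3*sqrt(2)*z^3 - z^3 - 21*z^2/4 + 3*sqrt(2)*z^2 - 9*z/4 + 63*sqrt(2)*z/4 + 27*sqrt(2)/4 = (z - 3)*(z + 1/2)*(z + 3/2)*(z - 3*sqrt(2))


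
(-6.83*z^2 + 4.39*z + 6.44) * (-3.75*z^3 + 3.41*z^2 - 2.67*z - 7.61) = 25.6125*z^5 - 39.7528*z^4 + 9.056*z^3 + 62.2154*z^2 - 50.6027*z - 49.0084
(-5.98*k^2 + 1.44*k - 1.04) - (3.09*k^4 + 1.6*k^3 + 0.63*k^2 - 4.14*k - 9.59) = -3.09*k^4 - 1.6*k^3 - 6.61*k^2 + 5.58*k + 8.55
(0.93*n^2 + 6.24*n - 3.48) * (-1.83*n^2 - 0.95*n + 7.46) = -1.7019*n^4 - 12.3027*n^3 + 7.3782*n^2 + 49.8564*n - 25.9608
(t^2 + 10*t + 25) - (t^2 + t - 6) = 9*t + 31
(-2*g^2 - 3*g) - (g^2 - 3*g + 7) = -3*g^2 - 7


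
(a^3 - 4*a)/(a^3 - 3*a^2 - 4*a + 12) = a/(a - 3)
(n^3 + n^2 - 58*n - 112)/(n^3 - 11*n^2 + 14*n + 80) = (n + 7)/(n - 5)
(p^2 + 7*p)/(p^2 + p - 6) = p*(p + 7)/(p^2 + p - 6)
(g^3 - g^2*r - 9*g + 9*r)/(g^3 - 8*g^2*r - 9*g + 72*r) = (-g + r)/(-g + 8*r)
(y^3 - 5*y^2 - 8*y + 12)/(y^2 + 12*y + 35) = (y^3 - 5*y^2 - 8*y + 12)/(y^2 + 12*y + 35)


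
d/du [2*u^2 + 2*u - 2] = 4*u + 2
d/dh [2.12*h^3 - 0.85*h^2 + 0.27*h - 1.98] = 6.36*h^2 - 1.7*h + 0.27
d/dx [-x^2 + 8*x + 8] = 8 - 2*x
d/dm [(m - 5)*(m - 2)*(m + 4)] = 3*m^2 - 6*m - 18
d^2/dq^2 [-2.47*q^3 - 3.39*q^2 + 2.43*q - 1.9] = -14.82*q - 6.78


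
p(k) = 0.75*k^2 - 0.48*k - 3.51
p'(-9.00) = -13.98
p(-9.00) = 61.56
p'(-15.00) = -22.98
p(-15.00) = 172.44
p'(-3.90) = -6.33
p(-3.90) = 9.77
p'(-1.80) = -3.18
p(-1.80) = -0.22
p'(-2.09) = -3.62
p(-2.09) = 0.77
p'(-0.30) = -0.93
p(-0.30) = -3.30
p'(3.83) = 5.26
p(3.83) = 5.65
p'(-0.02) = -0.51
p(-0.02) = -3.50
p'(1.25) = 1.40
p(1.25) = -2.94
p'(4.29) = 5.96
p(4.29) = 8.23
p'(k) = 1.5*k - 0.48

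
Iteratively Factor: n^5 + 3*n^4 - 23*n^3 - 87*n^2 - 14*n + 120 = (n - 1)*(n^4 + 4*n^3 - 19*n^2 - 106*n - 120) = (n - 5)*(n - 1)*(n^3 + 9*n^2 + 26*n + 24) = (n - 5)*(n - 1)*(n + 4)*(n^2 + 5*n + 6) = (n - 5)*(n - 1)*(n + 3)*(n + 4)*(n + 2)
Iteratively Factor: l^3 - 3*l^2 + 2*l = (l)*(l^2 - 3*l + 2) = l*(l - 1)*(l - 2)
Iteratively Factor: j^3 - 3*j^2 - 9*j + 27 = (j - 3)*(j^2 - 9) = (j - 3)^2*(j + 3)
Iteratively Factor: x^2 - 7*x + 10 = (x - 2)*(x - 5)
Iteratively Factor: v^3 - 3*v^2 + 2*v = (v - 2)*(v^2 - v) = (v - 2)*(v - 1)*(v)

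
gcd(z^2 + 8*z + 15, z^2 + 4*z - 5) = z + 5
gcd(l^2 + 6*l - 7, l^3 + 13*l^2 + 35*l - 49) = l^2 + 6*l - 7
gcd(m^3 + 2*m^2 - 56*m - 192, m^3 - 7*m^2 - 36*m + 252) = m + 6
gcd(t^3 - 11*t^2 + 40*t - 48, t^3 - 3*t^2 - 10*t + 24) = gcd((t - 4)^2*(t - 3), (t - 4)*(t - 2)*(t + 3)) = t - 4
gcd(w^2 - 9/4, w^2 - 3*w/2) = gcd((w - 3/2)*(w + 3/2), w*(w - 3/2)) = w - 3/2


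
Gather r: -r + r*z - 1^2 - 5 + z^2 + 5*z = r*(z - 1) + z^2 + 5*z - 6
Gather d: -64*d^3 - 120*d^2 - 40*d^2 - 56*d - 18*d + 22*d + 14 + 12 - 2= -64*d^3 - 160*d^2 - 52*d + 24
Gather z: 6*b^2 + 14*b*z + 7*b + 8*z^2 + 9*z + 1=6*b^2 + 7*b + 8*z^2 + z*(14*b + 9) + 1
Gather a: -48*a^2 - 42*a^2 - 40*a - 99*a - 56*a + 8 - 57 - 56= -90*a^2 - 195*a - 105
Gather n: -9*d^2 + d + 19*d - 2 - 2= -9*d^2 + 20*d - 4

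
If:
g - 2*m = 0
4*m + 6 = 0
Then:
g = -3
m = -3/2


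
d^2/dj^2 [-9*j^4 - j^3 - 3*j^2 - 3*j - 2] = -108*j^2 - 6*j - 6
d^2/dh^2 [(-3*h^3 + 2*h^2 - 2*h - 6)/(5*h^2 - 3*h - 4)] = 2*(-107*h^3 - 438*h^2 + 6*h - 118)/(125*h^6 - 225*h^5 - 165*h^4 + 333*h^3 + 132*h^2 - 144*h - 64)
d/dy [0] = 0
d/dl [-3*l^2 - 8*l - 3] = -6*l - 8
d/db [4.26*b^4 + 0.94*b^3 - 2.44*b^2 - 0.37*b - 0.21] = 17.04*b^3 + 2.82*b^2 - 4.88*b - 0.37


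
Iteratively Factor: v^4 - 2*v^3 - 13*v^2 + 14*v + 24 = (v - 4)*(v^3 + 2*v^2 - 5*v - 6) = (v - 4)*(v + 3)*(v^2 - v - 2) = (v - 4)*(v + 1)*(v + 3)*(v - 2)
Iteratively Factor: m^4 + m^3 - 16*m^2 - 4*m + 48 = (m + 2)*(m^3 - m^2 - 14*m + 24) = (m + 2)*(m + 4)*(m^2 - 5*m + 6) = (m - 3)*(m + 2)*(m + 4)*(m - 2)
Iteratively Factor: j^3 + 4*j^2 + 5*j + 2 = (j + 1)*(j^2 + 3*j + 2) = (j + 1)^2*(j + 2)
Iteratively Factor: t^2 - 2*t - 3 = (t + 1)*(t - 3)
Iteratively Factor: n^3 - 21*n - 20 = (n + 4)*(n^2 - 4*n - 5) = (n + 1)*(n + 4)*(n - 5)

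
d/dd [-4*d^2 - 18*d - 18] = -8*d - 18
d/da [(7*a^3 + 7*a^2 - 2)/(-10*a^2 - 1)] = a*(-70*a^3 - 21*a - 54)/(100*a^4 + 20*a^2 + 1)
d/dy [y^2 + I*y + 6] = 2*y + I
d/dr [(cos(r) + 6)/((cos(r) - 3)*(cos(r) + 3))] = (cos(r)^2 + 12*cos(r) + 9)*sin(r)/((cos(r) - 3)^2*(cos(r) + 3)^2)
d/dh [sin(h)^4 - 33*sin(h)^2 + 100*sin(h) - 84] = 2*(2*sin(h)^3 - 33*sin(h) + 50)*cos(h)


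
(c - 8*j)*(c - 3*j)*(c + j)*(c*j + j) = c^4*j - 10*c^3*j^2 + c^3*j + 13*c^2*j^3 - 10*c^2*j^2 + 24*c*j^4 + 13*c*j^3 + 24*j^4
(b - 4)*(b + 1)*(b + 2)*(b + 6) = b^4 + 5*b^3 - 16*b^2 - 68*b - 48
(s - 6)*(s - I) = s^2 - 6*s - I*s + 6*I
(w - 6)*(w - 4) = w^2 - 10*w + 24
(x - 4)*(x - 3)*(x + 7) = x^3 - 37*x + 84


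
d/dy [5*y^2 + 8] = 10*y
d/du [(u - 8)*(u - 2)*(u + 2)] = 3*u^2 - 16*u - 4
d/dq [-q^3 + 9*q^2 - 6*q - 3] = -3*q^2 + 18*q - 6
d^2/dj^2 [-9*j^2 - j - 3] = -18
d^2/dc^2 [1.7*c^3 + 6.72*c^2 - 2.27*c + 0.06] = 10.2*c + 13.44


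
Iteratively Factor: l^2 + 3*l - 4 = (l + 4)*(l - 1)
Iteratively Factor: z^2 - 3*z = (z)*(z - 3)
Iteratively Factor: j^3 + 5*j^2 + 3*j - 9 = (j + 3)*(j^2 + 2*j - 3) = (j + 3)^2*(j - 1)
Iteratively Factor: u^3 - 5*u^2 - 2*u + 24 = (u + 2)*(u^2 - 7*u + 12) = (u - 4)*(u + 2)*(u - 3)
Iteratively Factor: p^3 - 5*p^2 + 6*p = (p)*(p^2 - 5*p + 6) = p*(p - 3)*(p - 2)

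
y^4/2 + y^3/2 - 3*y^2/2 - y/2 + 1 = (y/2 + 1)*(y - 1)^2*(y + 1)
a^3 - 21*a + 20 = (a - 4)*(a - 1)*(a + 5)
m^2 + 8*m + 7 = (m + 1)*(m + 7)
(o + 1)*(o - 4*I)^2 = o^3 + o^2 - 8*I*o^2 - 16*o - 8*I*o - 16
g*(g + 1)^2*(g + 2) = g^4 + 4*g^3 + 5*g^2 + 2*g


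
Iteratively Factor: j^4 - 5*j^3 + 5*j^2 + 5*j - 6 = (j - 3)*(j^3 - 2*j^2 - j + 2) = (j - 3)*(j + 1)*(j^2 - 3*j + 2) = (j - 3)*(j - 2)*(j + 1)*(j - 1)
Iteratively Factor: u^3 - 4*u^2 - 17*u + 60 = (u + 4)*(u^2 - 8*u + 15) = (u - 3)*(u + 4)*(u - 5)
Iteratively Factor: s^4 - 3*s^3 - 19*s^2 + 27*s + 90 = (s + 2)*(s^3 - 5*s^2 - 9*s + 45) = (s + 2)*(s + 3)*(s^2 - 8*s + 15) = (s - 5)*(s + 2)*(s + 3)*(s - 3)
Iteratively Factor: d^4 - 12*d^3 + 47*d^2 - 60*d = (d - 3)*(d^3 - 9*d^2 + 20*d) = (d - 5)*(d - 3)*(d^2 - 4*d) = (d - 5)*(d - 4)*(d - 3)*(d)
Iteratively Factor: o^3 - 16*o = (o + 4)*(o^2 - 4*o) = o*(o + 4)*(o - 4)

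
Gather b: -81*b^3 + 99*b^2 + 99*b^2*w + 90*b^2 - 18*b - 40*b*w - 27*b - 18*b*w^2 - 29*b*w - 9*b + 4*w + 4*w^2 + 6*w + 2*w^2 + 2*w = -81*b^3 + b^2*(99*w + 189) + b*(-18*w^2 - 69*w - 54) + 6*w^2 + 12*w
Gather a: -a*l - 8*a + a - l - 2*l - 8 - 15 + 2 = a*(-l - 7) - 3*l - 21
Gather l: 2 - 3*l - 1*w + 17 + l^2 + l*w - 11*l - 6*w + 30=l^2 + l*(w - 14) - 7*w + 49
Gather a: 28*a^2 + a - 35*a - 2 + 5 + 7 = 28*a^2 - 34*a + 10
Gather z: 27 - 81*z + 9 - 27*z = 36 - 108*z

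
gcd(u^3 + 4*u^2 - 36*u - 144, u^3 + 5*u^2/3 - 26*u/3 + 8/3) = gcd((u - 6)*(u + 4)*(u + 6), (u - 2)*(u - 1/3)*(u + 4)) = u + 4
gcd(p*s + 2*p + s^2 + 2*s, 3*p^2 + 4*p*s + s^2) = p + s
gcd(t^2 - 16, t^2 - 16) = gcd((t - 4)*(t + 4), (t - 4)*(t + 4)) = t^2 - 16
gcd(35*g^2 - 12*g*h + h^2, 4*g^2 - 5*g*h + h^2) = 1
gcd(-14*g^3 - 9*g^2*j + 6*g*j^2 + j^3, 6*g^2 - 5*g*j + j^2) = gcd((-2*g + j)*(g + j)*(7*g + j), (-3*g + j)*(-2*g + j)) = 2*g - j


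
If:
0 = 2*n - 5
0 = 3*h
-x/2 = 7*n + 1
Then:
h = 0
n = 5/2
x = -37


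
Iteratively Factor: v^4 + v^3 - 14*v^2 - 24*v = (v + 3)*(v^3 - 2*v^2 - 8*v) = (v - 4)*(v + 3)*(v^2 + 2*v) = v*(v - 4)*(v + 3)*(v + 2)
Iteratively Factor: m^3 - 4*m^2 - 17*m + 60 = (m - 5)*(m^2 + m - 12) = (m - 5)*(m - 3)*(m + 4)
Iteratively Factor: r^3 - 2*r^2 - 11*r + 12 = (r - 4)*(r^2 + 2*r - 3) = (r - 4)*(r + 3)*(r - 1)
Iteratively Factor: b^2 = (b)*(b)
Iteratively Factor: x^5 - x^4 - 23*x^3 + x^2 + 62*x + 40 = (x - 2)*(x^4 + x^3 - 21*x^2 - 41*x - 20) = (x - 2)*(x + 1)*(x^3 - 21*x - 20) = (x - 2)*(x + 1)^2*(x^2 - x - 20) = (x - 5)*(x - 2)*(x + 1)^2*(x + 4)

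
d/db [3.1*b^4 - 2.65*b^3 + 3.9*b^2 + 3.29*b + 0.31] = 12.4*b^3 - 7.95*b^2 + 7.8*b + 3.29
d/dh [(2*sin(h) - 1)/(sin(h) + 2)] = 5*cos(h)/(sin(h) + 2)^2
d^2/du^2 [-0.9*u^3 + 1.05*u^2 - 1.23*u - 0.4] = 2.1 - 5.4*u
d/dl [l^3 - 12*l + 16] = 3*l^2 - 12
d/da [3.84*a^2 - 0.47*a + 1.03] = 7.68*a - 0.47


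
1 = 1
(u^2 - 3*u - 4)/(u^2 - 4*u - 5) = (u - 4)/(u - 5)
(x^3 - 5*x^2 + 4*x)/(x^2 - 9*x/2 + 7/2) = 2*x*(x - 4)/(2*x - 7)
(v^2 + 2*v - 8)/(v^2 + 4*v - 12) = (v + 4)/(v + 6)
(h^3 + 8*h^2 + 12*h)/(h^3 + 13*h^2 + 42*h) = (h + 2)/(h + 7)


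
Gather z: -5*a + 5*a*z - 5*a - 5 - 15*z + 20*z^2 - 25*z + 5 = -10*a + 20*z^2 + z*(5*a - 40)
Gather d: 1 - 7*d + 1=2 - 7*d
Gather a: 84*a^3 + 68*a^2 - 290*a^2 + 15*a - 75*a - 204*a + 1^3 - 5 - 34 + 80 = 84*a^3 - 222*a^2 - 264*a + 42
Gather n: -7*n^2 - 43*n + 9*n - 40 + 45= -7*n^2 - 34*n + 5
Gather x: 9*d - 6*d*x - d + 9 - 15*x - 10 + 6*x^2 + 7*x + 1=8*d + 6*x^2 + x*(-6*d - 8)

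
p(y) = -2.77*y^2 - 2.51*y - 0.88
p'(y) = -5.54*y - 2.51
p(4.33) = -63.68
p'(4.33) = -26.50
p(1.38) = -9.62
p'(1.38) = -10.16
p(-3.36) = -23.72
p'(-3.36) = 16.10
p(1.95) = -16.31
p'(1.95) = -13.31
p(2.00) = -16.98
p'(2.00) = -13.59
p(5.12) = -86.35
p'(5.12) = -30.87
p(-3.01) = -18.42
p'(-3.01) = 14.17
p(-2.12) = -8.01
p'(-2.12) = 9.23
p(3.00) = -33.34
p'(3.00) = -19.13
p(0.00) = -0.88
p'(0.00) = -2.51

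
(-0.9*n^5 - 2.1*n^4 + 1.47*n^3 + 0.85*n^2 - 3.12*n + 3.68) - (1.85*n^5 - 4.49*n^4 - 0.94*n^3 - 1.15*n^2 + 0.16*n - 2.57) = -2.75*n^5 + 2.39*n^4 + 2.41*n^3 + 2.0*n^2 - 3.28*n + 6.25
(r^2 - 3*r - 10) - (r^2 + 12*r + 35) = -15*r - 45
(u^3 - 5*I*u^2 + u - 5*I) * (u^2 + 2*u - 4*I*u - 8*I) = u^5 + 2*u^4 - 9*I*u^4 - 19*u^3 - 18*I*u^3 - 38*u^2 - 9*I*u^2 - 20*u - 18*I*u - 40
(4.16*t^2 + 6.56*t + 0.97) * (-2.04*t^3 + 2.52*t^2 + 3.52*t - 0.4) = -8.4864*t^5 - 2.8992*t^4 + 29.1956*t^3 + 23.8716*t^2 + 0.7904*t - 0.388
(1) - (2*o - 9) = 10 - 2*o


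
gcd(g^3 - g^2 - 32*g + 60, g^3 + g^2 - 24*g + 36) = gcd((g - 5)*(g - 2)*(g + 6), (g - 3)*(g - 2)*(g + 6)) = g^2 + 4*g - 12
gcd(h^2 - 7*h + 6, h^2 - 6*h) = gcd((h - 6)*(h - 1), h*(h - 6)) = h - 6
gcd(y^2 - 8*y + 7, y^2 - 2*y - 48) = 1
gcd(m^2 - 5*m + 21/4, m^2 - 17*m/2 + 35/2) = m - 7/2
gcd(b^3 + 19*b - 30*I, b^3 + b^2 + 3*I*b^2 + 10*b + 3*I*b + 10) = b^2 + 3*I*b + 10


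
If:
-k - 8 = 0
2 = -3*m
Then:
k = -8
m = -2/3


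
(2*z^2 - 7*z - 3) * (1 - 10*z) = -20*z^3 + 72*z^2 + 23*z - 3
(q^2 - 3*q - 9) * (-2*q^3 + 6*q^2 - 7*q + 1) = -2*q^5 + 12*q^4 - 7*q^3 - 32*q^2 + 60*q - 9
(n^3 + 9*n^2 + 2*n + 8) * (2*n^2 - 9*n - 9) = 2*n^5 + 9*n^4 - 86*n^3 - 83*n^2 - 90*n - 72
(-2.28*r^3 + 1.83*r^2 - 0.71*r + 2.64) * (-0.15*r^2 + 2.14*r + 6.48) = 0.342*r^5 - 5.1537*r^4 - 10.7517*r^3 + 9.943*r^2 + 1.0488*r + 17.1072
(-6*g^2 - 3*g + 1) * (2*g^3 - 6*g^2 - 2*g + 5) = -12*g^5 + 30*g^4 + 32*g^3 - 30*g^2 - 17*g + 5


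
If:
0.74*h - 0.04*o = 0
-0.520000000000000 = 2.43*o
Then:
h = -0.01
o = -0.21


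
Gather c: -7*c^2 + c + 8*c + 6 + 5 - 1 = -7*c^2 + 9*c + 10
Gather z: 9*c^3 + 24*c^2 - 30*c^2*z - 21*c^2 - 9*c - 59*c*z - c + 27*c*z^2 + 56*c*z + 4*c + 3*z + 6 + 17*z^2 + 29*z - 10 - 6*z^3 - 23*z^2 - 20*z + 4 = 9*c^3 + 3*c^2 - 6*c - 6*z^3 + z^2*(27*c - 6) + z*(-30*c^2 - 3*c + 12)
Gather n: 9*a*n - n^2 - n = -n^2 + n*(9*a - 1)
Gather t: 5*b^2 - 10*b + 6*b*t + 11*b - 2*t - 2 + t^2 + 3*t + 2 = 5*b^2 + b + t^2 + t*(6*b + 1)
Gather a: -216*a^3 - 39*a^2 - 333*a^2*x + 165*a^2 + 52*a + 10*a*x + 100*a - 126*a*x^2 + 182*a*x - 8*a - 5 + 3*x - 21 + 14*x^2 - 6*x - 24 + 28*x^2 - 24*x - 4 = -216*a^3 + a^2*(126 - 333*x) + a*(-126*x^2 + 192*x + 144) + 42*x^2 - 27*x - 54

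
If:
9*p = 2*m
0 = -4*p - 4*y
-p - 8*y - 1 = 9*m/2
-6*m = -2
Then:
No Solution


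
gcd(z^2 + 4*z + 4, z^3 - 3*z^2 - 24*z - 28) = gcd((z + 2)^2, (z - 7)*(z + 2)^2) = z^2 + 4*z + 4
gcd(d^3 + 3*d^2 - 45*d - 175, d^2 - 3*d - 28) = d - 7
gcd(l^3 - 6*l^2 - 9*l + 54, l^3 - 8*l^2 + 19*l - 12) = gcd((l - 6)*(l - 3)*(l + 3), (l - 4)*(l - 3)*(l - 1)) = l - 3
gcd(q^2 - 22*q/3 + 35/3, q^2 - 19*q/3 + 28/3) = q - 7/3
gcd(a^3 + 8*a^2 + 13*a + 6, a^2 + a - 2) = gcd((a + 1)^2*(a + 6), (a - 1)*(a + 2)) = 1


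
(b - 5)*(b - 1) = b^2 - 6*b + 5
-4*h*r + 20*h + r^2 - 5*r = (-4*h + r)*(r - 5)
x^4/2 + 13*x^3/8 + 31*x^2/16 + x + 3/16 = (x/2 + 1/4)*(x + 3/4)*(x + 1)^2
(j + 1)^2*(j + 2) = j^3 + 4*j^2 + 5*j + 2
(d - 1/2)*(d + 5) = d^2 + 9*d/2 - 5/2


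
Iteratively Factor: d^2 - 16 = (d - 4)*(d + 4)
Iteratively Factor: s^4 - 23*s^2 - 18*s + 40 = (s - 5)*(s^3 + 5*s^2 + 2*s - 8) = (s - 5)*(s + 4)*(s^2 + s - 2) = (s - 5)*(s - 1)*(s + 4)*(s + 2)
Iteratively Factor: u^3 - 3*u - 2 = (u + 1)*(u^2 - u - 2) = (u - 2)*(u + 1)*(u + 1)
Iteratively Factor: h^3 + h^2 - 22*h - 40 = (h + 4)*(h^2 - 3*h - 10) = (h - 5)*(h + 4)*(h + 2)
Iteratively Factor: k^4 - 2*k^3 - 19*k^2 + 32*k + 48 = (k - 3)*(k^3 + k^2 - 16*k - 16) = (k - 3)*(k + 4)*(k^2 - 3*k - 4) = (k - 4)*(k - 3)*(k + 4)*(k + 1)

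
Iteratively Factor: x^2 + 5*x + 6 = (x + 3)*(x + 2)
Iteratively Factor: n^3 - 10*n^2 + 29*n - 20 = (n - 4)*(n^2 - 6*n + 5) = (n - 4)*(n - 1)*(n - 5)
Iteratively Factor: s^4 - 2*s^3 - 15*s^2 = (s)*(s^3 - 2*s^2 - 15*s) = s^2*(s^2 - 2*s - 15) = s^2*(s + 3)*(s - 5)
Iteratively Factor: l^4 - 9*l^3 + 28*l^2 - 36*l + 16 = (l - 1)*(l^3 - 8*l^2 + 20*l - 16) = (l - 2)*(l - 1)*(l^2 - 6*l + 8) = (l - 4)*(l - 2)*(l - 1)*(l - 2)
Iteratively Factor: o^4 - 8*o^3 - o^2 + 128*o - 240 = (o - 3)*(o^3 - 5*o^2 - 16*o + 80) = (o - 5)*(o - 3)*(o^2 - 16) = (o - 5)*(o - 4)*(o - 3)*(o + 4)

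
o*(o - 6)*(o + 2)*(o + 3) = o^4 - o^3 - 24*o^2 - 36*o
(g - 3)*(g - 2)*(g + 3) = g^3 - 2*g^2 - 9*g + 18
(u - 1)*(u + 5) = u^2 + 4*u - 5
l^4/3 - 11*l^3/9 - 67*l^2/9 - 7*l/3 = l*(l/3 + 1)*(l - 7)*(l + 1/3)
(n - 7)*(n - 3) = n^2 - 10*n + 21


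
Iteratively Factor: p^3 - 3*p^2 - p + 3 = (p - 1)*(p^2 - 2*p - 3) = (p - 1)*(p + 1)*(p - 3)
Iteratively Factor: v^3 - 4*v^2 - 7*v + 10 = (v + 2)*(v^2 - 6*v + 5) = (v - 1)*(v + 2)*(v - 5)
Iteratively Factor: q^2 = (q)*(q)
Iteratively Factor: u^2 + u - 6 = (u - 2)*(u + 3)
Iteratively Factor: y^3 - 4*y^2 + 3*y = (y - 1)*(y^2 - 3*y) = (y - 3)*(y - 1)*(y)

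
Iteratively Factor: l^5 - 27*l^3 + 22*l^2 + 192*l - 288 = (l - 3)*(l^4 + 3*l^3 - 18*l^2 - 32*l + 96) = (l - 3)*(l + 4)*(l^3 - l^2 - 14*l + 24) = (l - 3)^2*(l + 4)*(l^2 + 2*l - 8) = (l - 3)^2*(l + 4)^2*(l - 2)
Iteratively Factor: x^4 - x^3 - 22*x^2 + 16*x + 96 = (x + 2)*(x^3 - 3*x^2 - 16*x + 48) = (x - 4)*(x + 2)*(x^2 + x - 12) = (x - 4)*(x + 2)*(x + 4)*(x - 3)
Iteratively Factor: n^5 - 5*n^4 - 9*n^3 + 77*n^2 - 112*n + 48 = (n + 4)*(n^4 - 9*n^3 + 27*n^2 - 31*n + 12) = (n - 1)*(n + 4)*(n^3 - 8*n^2 + 19*n - 12) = (n - 3)*(n - 1)*(n + 4)*(n^2 - 5*n + 4) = (n - 3)*(n - 1)^2*(n + 4)*(n - 4)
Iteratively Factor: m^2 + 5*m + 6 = (m + 2)*(m + 3)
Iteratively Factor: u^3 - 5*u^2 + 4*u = (u - 1)*(u^2 - 4*u) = u*(u - 1)*(u - 4)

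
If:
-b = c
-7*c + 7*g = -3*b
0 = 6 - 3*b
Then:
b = 2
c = -2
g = -20/7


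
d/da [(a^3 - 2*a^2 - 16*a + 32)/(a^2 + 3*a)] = (a^4 + 6*a^3 + 10*a^2 - 64*a - 96)/(a^2*(a^2 + 6*a + 9))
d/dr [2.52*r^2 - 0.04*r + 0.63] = 5.04*r - 0.04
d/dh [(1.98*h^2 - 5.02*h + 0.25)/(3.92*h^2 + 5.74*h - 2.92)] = (31.0436*h^2 - 13.5232*h + 13.2234)/(15.3664*h^4 + 45.0016*h^3 + 10.0548*h^2 - 33.5216*h + 8.5264)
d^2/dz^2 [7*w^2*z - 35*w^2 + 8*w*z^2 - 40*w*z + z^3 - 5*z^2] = 16*w + 6*z - 10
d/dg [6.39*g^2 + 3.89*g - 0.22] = 12.78*g + 3.89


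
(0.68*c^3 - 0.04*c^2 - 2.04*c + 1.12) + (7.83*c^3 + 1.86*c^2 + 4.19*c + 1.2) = 8.51*c^3 + 1.82*c^2 + 2.15*c + 2.32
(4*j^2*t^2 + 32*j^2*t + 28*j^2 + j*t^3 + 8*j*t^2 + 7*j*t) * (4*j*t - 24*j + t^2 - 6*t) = 16*j^3*t^3 + 32*j^3*t^2 - 656*j^3*t - 672*j^3 + 8*j^2*t^4 + 16*j^2*t^3 - 328*j^2*t^2 - 336*j^2*t + j*t^5 + 2*j*t^4 - 41*j*t^3 - 42*j*t^2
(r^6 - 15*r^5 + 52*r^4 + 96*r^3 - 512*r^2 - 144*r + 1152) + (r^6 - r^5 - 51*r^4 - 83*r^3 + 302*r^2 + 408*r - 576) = 2*r^6 - 16*r^5 + r^4 + 13*r^3 - 210*r^2 + 264*r + 576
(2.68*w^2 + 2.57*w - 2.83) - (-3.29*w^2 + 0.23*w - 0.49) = 5.97*w^2 + 2.34*w - 2.34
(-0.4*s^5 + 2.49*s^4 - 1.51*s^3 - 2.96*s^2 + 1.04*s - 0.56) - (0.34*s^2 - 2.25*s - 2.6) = -0.4*s^5 + 2.49*s^4 - 1.51*s^3 - 3.3*s^2 + 3.29*s + 2.04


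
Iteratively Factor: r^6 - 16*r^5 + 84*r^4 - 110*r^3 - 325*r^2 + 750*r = (r - 3)*(r^5 - 13*r^4 + 45*r^3 + 25*r^2 - 250*r) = (r - 5)*(r - 3)*(r^4 - 8*r^3 + 5*r^2 + 50*r) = r*(r - 5)*(r - 3)*(r^3 - 8*r^2 + 5*r + 50) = r*(r - 5)^2*(r - 3)*(r^2 - 3*r - 10) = r*(r - 5)^2*(r - 3)*(r + 2)*(r - 5)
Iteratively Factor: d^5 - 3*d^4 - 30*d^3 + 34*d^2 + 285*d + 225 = (d - 5)*(d^4 + 2*d^3 - 20*d^2 - 66*d - 45) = (d - 5)*(d + 1)*(d^3 + d^2 - 21*d - 45) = (d - 5)^2*(d + 1)*(d^2 + 6*d + 9) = (d - 5)^2*(d + 1)*(d + 3)*(d + 3)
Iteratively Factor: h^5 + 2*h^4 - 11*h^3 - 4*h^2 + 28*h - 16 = (h - 1)*(h^4 + 3*h^3 - 8*h^2 - 12*h + 16) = (h - 1)*(h + 4)*(h^3 - h^2 - 4*h + 4) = (h - 1)*(h + 2)*(h + 4)*(h^2 - 3*h + 2) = (h - 2)*(h - 1)*(h + 2)*(h + 4)*(h - 1)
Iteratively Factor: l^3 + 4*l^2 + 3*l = (l + 1)*(l^2 + 3*l) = (l + 1)*(l + 3)*(l)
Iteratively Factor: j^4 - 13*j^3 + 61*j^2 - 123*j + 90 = (j - 5)*(j^3 - 8*j^2 + 21*j - 18) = (j - 5)*(j - 3)*(j^2 - 5*j + 6) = (j - 5)*(j - 3)^2*(j - 2)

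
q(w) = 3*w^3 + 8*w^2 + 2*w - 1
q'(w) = 9*w^2 + 16*w + 2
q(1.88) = 50.97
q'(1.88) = 63.89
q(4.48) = 438.27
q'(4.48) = 254.31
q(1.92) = 53.56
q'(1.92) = 65.90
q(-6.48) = -494.33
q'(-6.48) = 276.23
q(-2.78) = -9.19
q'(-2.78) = 27.08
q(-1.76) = 3.91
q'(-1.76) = 1.72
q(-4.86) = -166.14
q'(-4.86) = 136.82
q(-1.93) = 3.37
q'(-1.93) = 4.64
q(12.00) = 6359.00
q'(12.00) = 1490.00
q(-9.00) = -1558.00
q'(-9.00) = 587.00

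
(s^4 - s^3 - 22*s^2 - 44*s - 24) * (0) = 0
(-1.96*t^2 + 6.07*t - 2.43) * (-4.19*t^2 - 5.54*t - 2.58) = 8.2124*t^4 - 14.5749*t^3 - 18.3893*t^2 - 2.1984*t + 6.2694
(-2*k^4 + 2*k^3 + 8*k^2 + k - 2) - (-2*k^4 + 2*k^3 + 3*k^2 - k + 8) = 5*k^2 + 2*k - 10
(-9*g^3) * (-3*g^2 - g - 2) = 27*g^5 + 9*g^4 + 18*g^3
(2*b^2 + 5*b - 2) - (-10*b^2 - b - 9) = 12*b^2 + 6*b + 7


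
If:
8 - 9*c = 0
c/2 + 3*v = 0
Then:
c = 8/9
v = -4/27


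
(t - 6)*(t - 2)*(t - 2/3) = t^3 - 26*t^2/3 + 52*t/3 - 8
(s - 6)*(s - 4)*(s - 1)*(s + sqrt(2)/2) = s^4 - 11*s^3 + sqrt(2)*s^3/2 - 11*sqrt(2)*s^2/2 + 34*s^2 - 24*s + 17*sqrt(2)*s - 12*sqrt(2)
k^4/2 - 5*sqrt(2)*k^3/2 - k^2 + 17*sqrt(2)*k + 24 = (k/2 + sqrt(2)/2)*(k - 4*sqrt(2))*(k - 3*sqrt(2))*(k + sqrt(2))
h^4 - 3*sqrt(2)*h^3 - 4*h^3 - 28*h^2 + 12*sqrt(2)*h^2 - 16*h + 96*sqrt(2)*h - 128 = (h - 8)*(h + 4)*(h - 2*sqrt(2))*(h - sqrt(2))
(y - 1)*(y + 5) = y^2 + 4*y - 5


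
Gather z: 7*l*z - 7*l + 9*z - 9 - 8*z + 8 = -7*l + z*(7*l + 1) - 1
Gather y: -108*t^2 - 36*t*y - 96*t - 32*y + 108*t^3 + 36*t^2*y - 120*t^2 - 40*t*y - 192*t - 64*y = 108*t^3 - 228*t^2 - 288*t + y*(36*t^2 - 76*t - 96)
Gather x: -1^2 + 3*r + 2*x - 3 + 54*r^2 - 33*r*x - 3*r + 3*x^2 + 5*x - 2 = 54*r^2 + 3*x^2 + x*(7 - 33*r) - 6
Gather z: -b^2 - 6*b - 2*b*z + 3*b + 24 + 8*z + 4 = -b^2 - 3*b + z*(8 - 2*b) + 28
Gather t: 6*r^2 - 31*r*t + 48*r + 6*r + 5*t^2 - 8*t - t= 6*r^2 + 54*r + 5*t^2 + t*(-31*r - 9)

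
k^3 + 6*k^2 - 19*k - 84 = (k - 4)*(k + 3)*(k + 7)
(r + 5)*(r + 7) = r^2 + 12*r + 35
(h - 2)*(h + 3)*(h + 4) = h^3 + 5*h^2 - 2*h - 24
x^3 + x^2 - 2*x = x*(x - 1)*(x + 2)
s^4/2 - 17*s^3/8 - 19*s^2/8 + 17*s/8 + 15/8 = (s/2 + 1/2)*(s - 5)*(s - 1)*(s + 3/4)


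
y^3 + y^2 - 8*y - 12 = (y - 3)*(y + 2)^2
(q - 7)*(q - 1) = q^2 - 8*q + 7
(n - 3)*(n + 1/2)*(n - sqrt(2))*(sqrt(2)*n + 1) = sqrt(2)*n^4 - 5*sqrt(2)*n^3/2 - n^3 - 5*sqrt(2)*n^2/2 + 5*n^2/2 + 3*n/2 + 5*sqrt(2)*n/2 + 3*sqrt(2)/2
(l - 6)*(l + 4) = l^2 - 2*l - 24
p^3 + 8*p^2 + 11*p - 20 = (p - 1)*(p + 4)*(p + 5)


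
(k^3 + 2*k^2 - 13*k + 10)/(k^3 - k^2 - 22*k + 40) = (k - 1)/(k - 4)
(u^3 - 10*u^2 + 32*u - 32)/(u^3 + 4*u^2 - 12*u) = (u^2 - 8*u + 16)/(u*(u + 6))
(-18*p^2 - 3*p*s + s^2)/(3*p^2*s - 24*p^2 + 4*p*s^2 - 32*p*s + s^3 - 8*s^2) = (-6*p + s)/(p*s - 8*p + s^2 - 8*s)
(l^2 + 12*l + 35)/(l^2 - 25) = (l + 7)/(l - 5)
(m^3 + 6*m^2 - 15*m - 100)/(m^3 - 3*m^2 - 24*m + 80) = (m + 5)/(m - 4)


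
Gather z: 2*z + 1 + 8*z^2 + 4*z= 8*z^2 + 6*z + 1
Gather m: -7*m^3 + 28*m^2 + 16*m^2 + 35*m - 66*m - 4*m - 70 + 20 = -7*m^3 + 44*m^2 - 35*m - 50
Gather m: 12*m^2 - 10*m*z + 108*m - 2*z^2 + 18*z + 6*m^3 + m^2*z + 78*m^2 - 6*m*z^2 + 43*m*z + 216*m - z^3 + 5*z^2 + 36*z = 6*m^3 + m^2*(z + 90) + m*(-6*z^2 + 33*z + 324) - z^3 + 3*z^2 + 54*z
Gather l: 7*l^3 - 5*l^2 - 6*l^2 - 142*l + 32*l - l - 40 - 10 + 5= 7*l^3 - 11*l^2 - 111*l - 45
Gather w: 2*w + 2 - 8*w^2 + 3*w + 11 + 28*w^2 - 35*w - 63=20*w^2 - 30*w - 50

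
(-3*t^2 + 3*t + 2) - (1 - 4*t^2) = t^2 + 3*t + 1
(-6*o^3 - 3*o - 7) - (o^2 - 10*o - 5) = -6*o^3 - o^2 + 7*o - 2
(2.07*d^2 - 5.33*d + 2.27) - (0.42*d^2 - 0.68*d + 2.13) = 1.65*d^2 - 4.65*d + 0.14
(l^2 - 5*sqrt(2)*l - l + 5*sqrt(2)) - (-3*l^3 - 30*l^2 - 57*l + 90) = 3*l^3 + 31*l^2 - 5*sqrt(2)*l + 56*l - 90 + 5*sqrt(2)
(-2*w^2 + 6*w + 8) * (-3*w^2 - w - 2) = 6*w^4 - 16*w^3 - 26*w^2 - 20*w - 16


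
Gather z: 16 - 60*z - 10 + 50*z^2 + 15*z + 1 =50*z^2 - 45*z + 7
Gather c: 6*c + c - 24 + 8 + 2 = 7*c - 14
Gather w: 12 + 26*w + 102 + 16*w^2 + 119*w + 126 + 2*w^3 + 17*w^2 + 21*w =2*w^3 + 33*w^2 + 166*w + 240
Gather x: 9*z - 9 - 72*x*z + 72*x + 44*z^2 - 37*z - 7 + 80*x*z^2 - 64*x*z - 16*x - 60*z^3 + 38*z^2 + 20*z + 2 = x*(80*z^2 - 136*z + 56) - 60*z^3 + 82*z^2 - 8*z - 14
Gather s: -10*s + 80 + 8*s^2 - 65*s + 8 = 8*s^2 - 75*s + 88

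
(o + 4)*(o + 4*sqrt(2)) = o^2 + 4*o + 4*sqrt(2)*o + 16*sqrt(2)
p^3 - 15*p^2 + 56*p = p*(p - 8)*(p - 7)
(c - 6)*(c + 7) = c^2 + c - 42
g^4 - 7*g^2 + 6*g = g*(g - 2)*(g - 1)*(g + 3)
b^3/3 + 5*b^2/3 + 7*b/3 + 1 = (b/3 + 1)*(b + 1)^2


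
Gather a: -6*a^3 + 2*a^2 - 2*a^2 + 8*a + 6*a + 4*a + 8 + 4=-6*a^3 + 18*a + 12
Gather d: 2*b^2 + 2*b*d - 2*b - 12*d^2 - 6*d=2*b^2 - 2*b - 12*d^2 + d*(2*b - 6)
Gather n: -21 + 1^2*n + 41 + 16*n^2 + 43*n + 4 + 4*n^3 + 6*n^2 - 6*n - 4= 4*n^3 + 22*n^2 + 38*n + 20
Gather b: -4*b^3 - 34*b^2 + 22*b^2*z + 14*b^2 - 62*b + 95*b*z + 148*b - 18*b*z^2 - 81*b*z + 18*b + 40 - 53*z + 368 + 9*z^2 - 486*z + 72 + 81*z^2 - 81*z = -4*b^3 + b^2*(22*z - 20) + b*(-18*z^2 + 14*z + 104) + 90*z^2 - 620*z + 480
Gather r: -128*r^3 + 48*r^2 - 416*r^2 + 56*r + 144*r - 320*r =-128*r^3 - 368*r^2 - 120*r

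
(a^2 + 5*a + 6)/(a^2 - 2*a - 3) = (a^2 + 5*a + 6)/(a^2 - 2*a - 3)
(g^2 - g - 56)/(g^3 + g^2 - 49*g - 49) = (g - 8)/(g^2 - 6*g - 7)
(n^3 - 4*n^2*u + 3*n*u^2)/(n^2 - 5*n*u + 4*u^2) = n*(-n + 3*u)/(-n + 4*u)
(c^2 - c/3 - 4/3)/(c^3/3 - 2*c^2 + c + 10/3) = (3*c - 4)/(c^2 - 7*c + 10)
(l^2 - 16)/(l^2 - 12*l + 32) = (l + 4)/(l - 8)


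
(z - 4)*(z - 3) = z^2 - 7*z + 12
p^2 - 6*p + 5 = (p - 5)*(p - 1)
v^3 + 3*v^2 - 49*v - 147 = (v - 7)*(v + 3)*(v + 7)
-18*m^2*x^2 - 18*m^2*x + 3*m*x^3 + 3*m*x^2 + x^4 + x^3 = x*(-3*m + x)*(6*m + x)*(x + 1)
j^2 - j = j*(j - 1)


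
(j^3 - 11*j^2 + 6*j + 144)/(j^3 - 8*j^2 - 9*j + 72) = (j - 6)/(j - 3)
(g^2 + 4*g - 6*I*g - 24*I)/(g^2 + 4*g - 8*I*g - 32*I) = (g - 6*I)/(g - 8*I)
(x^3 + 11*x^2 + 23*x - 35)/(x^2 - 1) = (x^2 + 12*x + 35)/(x + 1)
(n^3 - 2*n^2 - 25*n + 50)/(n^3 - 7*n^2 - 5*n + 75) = (n^2 + 3*n - 10)/(n^2 - 2*n - 15)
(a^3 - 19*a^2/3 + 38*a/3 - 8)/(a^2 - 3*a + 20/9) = 3*(a^2 - 5*a + 6)/(3*a - 5)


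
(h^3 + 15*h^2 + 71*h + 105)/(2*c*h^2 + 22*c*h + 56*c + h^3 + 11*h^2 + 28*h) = (h^2 + 8*h + 15)/(2*c*h + 8*c + h^2 + 4*h)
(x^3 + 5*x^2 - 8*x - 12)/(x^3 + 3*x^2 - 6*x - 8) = (x + 6)/(x + 4)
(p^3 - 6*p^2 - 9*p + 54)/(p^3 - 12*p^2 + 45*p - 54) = (p + 3)/(p - 3)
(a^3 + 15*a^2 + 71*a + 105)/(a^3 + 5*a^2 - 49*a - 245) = (a + 3)/(a - 7)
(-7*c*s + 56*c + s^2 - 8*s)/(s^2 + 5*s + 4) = (-7*c*s + 56*c + s^2 - 8*s)/(s^2 + 5*s + 4)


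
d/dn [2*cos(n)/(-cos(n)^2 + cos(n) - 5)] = 2*(sin(n)^2 + 4)*sin(n)/(sin(n)^2 + cos(n) - 6)^2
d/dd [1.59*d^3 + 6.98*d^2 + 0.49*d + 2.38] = 4.77*d^2 + 13.96*d + 0.49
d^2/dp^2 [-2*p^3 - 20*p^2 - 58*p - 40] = -12*p - 40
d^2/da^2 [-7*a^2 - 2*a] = -14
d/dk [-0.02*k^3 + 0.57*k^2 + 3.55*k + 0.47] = -0.06*k^2 + 1.14*k + 3.55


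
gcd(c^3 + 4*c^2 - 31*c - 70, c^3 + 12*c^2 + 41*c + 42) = c^2 + 9*c + 14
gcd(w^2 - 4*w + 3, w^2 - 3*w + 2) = w - 1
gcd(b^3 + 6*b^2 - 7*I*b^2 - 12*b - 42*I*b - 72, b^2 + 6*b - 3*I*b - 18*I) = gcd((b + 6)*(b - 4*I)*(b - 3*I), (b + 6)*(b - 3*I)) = b^2 + b*(6 - 3*I) - 18*I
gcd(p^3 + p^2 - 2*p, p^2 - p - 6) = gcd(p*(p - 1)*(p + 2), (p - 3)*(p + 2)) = p + 2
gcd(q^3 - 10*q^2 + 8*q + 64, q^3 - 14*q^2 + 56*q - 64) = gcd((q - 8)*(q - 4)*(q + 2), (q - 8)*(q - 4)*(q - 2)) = q^2 - 12*q + 32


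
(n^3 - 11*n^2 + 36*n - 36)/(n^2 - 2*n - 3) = (n^2 - 8*n + 12)/(n + 1)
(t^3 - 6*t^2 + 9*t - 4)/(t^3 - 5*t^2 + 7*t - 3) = (t - 4)/(t - 3)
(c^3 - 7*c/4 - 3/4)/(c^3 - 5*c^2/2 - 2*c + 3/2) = (4*c^2 - 4*c - 3)/(2*(2*c^2 - 7*c + 3))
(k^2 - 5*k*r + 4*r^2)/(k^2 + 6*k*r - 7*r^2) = (k - 4*r)/(k + 7*r)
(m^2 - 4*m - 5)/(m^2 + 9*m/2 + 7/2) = 2*(m - 5)/(2*m + 7)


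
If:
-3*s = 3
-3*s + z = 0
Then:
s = -1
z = -3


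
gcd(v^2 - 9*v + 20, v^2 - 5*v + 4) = v - 4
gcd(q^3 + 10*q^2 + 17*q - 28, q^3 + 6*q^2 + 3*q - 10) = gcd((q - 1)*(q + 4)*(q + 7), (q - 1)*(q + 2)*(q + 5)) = q - 1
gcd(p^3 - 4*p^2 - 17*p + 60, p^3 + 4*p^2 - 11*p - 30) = p - 3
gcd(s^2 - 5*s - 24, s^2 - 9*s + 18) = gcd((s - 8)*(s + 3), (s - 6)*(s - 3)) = 1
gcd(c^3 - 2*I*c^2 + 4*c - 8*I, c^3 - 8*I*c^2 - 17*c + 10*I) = c - 2*I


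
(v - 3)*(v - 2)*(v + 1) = v^3 - 4*v^2 + v + 6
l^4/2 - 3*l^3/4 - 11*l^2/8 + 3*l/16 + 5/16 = (l/2 + 1/4)*(l - 5/2)*(l - 1/2)*(l + 1)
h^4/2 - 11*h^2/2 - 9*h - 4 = (h/2 + 1)*(h - 4)*(h + 1)^2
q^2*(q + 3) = q^3 + 3*q^2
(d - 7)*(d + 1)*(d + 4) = d^3 - 2*d^2 - 31*d - 28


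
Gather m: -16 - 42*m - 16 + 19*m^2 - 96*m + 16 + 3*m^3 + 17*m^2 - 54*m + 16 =3*m^3 + 36*m^2 - 192*m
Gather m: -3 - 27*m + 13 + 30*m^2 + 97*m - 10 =30*m^2 + 70*m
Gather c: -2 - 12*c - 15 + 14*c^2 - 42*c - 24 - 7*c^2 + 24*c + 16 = 7*c^2 - 30*c - 25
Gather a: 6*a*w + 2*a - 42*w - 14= a*(6*w + 2) - 42*w - 14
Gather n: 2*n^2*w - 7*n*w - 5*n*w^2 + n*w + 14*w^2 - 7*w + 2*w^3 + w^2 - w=2*n^2*w + n*(-5*w^2 - 6*w) + 2*w^3 + 15*w^2 - 8*w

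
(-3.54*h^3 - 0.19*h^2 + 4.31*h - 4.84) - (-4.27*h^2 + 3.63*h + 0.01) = -3.54*h^3 + 4.08*h^2 + 0.68*h - 4.85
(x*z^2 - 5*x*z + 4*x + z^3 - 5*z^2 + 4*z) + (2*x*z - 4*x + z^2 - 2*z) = x*z^2 - 3*x*z + z^3 - 4*z^2 + 2*z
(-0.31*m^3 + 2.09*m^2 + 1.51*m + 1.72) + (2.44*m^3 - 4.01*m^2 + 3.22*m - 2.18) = 2.13*m^3 - 1.92*m^2 + 4.73*m - 0.46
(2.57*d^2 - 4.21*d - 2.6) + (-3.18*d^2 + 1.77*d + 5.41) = -0.61*d^2 - 2.44*d + 2.81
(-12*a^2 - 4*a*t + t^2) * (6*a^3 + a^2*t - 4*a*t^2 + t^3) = -72*a^5 - 36*a^4*t + 50*a^3*t^2 + 5*a^2*t^3 - 8*a*t^4 + t^5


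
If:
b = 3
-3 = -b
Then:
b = 3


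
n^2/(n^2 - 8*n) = n/(n - 8)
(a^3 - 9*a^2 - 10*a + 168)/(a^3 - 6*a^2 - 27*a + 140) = (a^2 - 2*a - 24)/(a^2 + a - 20)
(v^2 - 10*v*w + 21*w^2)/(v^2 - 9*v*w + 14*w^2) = (v - 3*w)/(v - 2*w)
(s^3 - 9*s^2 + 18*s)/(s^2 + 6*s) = (s^2 - 9*s + 18)/(s + 6)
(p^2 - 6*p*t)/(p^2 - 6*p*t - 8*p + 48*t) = p/(p - 8)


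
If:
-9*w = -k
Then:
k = 9*w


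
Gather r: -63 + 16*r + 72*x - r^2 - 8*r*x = -r^2 + r*(16 - 8*x) + 72*x - 63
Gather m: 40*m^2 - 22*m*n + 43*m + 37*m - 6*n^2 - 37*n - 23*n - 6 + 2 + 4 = 40*m^2 + m*(80 - 22*n) - 6*n^2 - 60*n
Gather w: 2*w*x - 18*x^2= 2*w*x - 18*x^2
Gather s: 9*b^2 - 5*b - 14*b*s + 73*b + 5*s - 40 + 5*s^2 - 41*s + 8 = 9*b^2 + 68*b + 5*s^2 + s*(-14*b - 36) - 32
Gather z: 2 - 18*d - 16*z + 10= -18*d - 16*z + 12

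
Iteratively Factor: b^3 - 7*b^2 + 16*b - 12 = (b - 2)*(b^2 - 5*b + 6) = (b - 2)^2*(b - 3)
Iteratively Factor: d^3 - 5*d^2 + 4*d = (d)*(d^2 - 5*d + 4) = d*(d - 4)*(d - 1)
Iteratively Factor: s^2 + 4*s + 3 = (s + 1)*(s + 3)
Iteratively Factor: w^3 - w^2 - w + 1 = (w + 1)*(w^2 - 2*w + 1) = (w - 1)*(w + 1)*(w - 1)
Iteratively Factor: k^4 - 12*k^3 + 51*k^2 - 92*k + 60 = (k - 2)*(k^3 - 10*k^2 + 31*k - 30) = (k - 2)^2*(k^2 - 8*k + 15) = (k - 3)*(k - 2)^2*(k - 5)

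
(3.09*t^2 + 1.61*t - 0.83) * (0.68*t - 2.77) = 2.1012*t^3 - 7.4645*t^2 - 5.0241*t + 2.2991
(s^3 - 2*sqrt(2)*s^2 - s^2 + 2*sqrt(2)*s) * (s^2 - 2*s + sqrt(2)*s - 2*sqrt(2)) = s^5 - 3*s^4 - sqrt(2)*s^4 - 2*s^3 + 3*sqrt(2)*s^3 - 2*sqrt(2)*s^2 + 12*s^2 - 8*s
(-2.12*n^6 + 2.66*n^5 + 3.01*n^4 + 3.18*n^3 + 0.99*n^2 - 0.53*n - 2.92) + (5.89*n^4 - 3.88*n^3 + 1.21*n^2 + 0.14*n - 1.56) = -2.12*n^6 + 2.66*n^5 + 8.9*n^4 - 0.7*n^3 + 2.2*n^2 - 0.39*n - 4.48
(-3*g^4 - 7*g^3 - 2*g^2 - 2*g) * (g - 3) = -3*g^5 + 2*g^4 + 19*g^3 + 4*g^2 + 6*g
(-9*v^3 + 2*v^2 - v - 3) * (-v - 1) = 9*v^4 + 7*v^3 - v^2 + 4*v + 3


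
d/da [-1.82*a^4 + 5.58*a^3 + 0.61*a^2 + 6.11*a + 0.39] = -7.28*a^3 + 16.74*a^2 + 1.22*a + 6.11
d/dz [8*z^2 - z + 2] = 16*z - 1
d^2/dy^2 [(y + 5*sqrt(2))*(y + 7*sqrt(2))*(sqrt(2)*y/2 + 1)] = 3*sqrt(2)*y + 26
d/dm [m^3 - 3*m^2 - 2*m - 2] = 3*m^2 - 6*m - 2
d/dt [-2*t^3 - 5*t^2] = 2*t*(-3*t - 5)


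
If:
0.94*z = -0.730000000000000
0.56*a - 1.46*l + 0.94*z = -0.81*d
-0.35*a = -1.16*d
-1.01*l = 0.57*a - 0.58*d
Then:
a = 0.53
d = 0.16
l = -0.21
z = -0.78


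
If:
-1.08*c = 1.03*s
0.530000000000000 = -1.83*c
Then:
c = -0.29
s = 0.30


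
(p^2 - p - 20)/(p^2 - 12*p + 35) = (p + 4)/(p - 7)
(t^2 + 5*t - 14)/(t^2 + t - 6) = (t + 7)/(t + 3)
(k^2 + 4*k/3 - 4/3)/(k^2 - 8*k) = (3*k^2 + 4*k - 4)/(3*k*(k - 8))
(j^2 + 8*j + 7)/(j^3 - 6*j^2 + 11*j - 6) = (j^2 + 8*j + 7)/(j^3 - 6*j^2 + 11*j - 6)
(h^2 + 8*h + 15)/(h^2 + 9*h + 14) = (h^2 + 8*h + 15)/(h^2 + 9*h + 14)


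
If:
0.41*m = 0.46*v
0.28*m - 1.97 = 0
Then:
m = 7.04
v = 6.27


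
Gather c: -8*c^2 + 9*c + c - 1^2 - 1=-8*c^2 + 10*c - 2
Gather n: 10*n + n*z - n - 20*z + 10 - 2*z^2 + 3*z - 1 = n*(z + 9) - 2*z^2 - 17*z + 9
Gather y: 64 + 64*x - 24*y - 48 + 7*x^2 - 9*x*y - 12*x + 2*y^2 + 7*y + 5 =7*x^2 + 52*x + 2*y^2 + y*(-9*x - 17) + 21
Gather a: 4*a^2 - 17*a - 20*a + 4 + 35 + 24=4*a^2 - 37*a + 63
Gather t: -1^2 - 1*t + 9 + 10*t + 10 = 9*t + 18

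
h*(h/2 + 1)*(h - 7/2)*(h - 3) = h^4/2 - 9*h^3/4 - 5*h^2/4 + 21*h/2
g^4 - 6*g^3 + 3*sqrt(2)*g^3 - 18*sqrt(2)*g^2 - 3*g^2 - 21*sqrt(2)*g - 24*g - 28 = (g - 7)*(g + 1)*(g + sqrt(2))*(g + 2*sqrt(2))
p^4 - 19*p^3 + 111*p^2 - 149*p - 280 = (p - 8)*(p - 7)*(p - 5)*(p + 1)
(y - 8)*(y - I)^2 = y^3 - 8*y^2 - 2*I*y^2 - y + 16*I*y + 8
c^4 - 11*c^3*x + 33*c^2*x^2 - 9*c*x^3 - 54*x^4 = (c - 6*x)*(c - 3*x)^2*(c + x)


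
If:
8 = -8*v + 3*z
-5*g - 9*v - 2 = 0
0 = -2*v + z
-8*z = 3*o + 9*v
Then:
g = 34/5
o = 100/3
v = -4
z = -8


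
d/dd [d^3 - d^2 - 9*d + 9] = 3*d^2 - 2*d - 9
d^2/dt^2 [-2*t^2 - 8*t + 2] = -4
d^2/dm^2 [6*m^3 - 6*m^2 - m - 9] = 36*m - 12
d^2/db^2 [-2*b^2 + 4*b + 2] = -4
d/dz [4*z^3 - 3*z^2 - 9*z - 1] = 12*z^2 - 6*z - 9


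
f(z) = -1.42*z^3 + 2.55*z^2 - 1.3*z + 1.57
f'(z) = -4.26*z^2 + 5.1*z - 1.3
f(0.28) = 1.37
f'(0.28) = -0.21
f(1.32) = 1.03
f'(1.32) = -1.99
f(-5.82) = 375.45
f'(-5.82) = -175.28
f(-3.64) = 108.57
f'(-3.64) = -76.31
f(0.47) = 1.37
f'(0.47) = 0.16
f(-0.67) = 4.01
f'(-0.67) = -6.63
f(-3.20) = 78.37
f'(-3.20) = -61.24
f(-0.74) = 4.50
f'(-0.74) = -7.41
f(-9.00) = 1255.00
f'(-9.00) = -392.26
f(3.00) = -17.72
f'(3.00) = -24.34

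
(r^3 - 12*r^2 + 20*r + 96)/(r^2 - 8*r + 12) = (r^2 - 6*r - 16)/(r - 2)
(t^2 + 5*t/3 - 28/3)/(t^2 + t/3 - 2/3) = (3*t^2 + 5*t - 28)/(3*t^2 + t - 2)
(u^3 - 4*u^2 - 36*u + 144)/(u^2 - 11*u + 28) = (u^2 - 36)/(u - 7)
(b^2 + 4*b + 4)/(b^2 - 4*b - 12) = (b + 2)/(b - 6)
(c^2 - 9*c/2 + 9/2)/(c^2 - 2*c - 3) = (c - 3/2)/(c + 1)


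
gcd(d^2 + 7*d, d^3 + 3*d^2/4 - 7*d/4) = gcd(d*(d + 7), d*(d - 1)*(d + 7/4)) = d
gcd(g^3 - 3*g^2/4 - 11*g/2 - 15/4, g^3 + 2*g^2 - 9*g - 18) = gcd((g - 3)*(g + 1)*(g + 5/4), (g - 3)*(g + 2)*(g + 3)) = g - 3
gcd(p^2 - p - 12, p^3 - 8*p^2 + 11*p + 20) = p - 4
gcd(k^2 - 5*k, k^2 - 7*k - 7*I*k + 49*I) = 1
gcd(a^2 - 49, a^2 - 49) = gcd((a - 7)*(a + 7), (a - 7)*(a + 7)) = a^2 - 49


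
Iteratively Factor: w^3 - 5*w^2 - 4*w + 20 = (w - 5)*(w^2 - 4) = (w - 5)*(w + 2)*(w - 2)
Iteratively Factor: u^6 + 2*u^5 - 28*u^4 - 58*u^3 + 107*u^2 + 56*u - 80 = (u - 1)*(u^5 + 3*u^4 - 25*u^3 - 83*u^2 + 24*u + 80) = (u - 1)*(u + 1)*(u^4 + 2*u^3 - 27*u^2 - 56*u + 80) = (u - 1)^2*(u + 1)*(u^3 + 3*u^2 - 24*u - 80) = (u - 5)*(u - 1)^2*(u + 1)*(u^2 + 8*u + 16) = (u - 5)*(u - 1)^2*(u + 1)*(u + 4)*(u + 4)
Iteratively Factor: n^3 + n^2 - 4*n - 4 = (n - 2)*(n^2 + 3*n + 2) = (n - 2)*(n + 1)*(n + 2)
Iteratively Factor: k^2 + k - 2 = (k + 2)*(k - 1)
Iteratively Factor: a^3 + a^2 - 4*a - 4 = (a + 2)*(a^2 - a - 2) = (a - 2)*(a + 2)*(a + 1)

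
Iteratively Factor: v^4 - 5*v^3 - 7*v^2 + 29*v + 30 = (v + 2)*(v^3 - 7*v^2 + 7*v + 15) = (v + 1)*(v + 2)*(v^2 - 8*v + 15) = (v - 3)*(v + 1)*(v + 2)*(v - 5)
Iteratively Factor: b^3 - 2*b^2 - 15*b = (b + 3)*(b^2 - 5*b) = b*(b + 3)*(b - 5)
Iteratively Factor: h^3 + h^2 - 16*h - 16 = (h - 4)*(h^2 + 5*h + 4) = (h - 4)*(h + 4)*(h + 1)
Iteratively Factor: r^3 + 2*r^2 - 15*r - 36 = (r - 4)*(r^2 + 6*r + 9) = (r - 4)*(r + 3)*(r + 3)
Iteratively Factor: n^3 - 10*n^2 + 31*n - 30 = (n - 2)*(n^2 - 8*n + 15) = (n - 3)*(n - 2)*(n - 5)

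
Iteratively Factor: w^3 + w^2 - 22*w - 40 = (w - 5)*(w^2 + 6*w + 8) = (w - 5)*(w + 4)*(w + 2)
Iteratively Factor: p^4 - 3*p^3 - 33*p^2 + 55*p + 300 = (p - 5)*(p^3 + 2*p^2 - 23*p - 60) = (p - 5)*(p + 4)*(p^2 - 2*p - 15) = (p - 5)*(p + 3)*(p + 4)*(p - 5)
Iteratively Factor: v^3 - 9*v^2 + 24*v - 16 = (v - 4)*(v^2 - 5*v + 4) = (v - 4)*(v - 1)*(v - 4)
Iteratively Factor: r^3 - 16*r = (r - 4)*(r^2 + 4*r) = r*(r - 4)*(r + 4)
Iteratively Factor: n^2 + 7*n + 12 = (n + 3)*(n + 4)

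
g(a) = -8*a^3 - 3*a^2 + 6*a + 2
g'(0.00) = 6.00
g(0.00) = 2.00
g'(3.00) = -228.00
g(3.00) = -223.00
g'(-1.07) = -15.06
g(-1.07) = 1.95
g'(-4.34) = -420.01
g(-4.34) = 573.43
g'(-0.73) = -2.41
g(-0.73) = -0.87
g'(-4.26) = -403.98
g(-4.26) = 540.47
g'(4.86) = -590.03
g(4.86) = -958.03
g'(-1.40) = -32.64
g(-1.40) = 9.67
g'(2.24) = -127.86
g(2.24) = -89.53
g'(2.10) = -112.44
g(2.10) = -72.72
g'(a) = -24*a^2 - 6*a + 6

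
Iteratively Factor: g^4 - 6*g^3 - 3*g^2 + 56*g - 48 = (g - 4)*(g^3 - 2*g^2 - 11*g + 12) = (g - 4)*(g - 1)*(g^2 - g - 12) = (g - 4)^2*(g - 1)*(g + 3)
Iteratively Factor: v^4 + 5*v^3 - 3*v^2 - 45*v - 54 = (v - 3)*(v^3 + 8*v^2 + 21*v + 18) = (v - 3)*(v + 3)*(v^2 + 5*v + 6) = (v - 3)*(v + 3)^2*(v + 2)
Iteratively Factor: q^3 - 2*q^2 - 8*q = (q - 4)*(q^2 + 2*q) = (q - 4)*(q + 2)*(q)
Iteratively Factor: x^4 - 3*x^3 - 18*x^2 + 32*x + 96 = (x - 4)*(x^3 + x^2 - 14*x - 24) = (x - 4)*(x + 2)*(x^2 - x - 12) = (x - 4)^2*(x + 2)*(x + 3)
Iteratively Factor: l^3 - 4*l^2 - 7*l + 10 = (l - 1)*(l^2 - 3*l - 10) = (l - 1)*(l + 2)*(l - 5)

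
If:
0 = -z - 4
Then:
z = -4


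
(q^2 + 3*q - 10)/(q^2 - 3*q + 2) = (q + 5)/(q - 1)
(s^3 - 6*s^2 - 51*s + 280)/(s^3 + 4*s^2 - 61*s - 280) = (s - 5)/(s + 5)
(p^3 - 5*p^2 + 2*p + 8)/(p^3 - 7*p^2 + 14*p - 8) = (p + 1)/(p - 1)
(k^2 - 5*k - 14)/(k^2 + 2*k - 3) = (k^2 - 5*k - 14)/(k^2 + 2*k - 3)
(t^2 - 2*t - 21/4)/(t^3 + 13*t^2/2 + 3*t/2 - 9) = (t - 7/2)/(t^2 + 5*t - 6)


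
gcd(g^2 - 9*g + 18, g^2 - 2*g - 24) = g - 6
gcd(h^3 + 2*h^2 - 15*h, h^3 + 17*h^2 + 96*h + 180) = h + 5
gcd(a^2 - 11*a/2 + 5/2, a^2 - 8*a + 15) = a - 5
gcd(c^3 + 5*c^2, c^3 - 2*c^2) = c^2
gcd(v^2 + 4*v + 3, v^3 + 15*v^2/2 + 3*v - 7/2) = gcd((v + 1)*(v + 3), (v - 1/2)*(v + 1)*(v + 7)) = v + 1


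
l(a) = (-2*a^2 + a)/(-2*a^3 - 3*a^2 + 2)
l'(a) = (1 - 4*a)/(-2*a^3 - 3*a^2 + 2) + (-2*a^2 + a)*(6*a^2 + 6*a)/(-2*a^3 - 3*a^2 + 2)^2 = (-6*a^2*(a + 1)*(2*a - 1) + (4*a - 1)*(2*a^3 + 3*a^2 - 2))/(2*a^3 + 3*a^2 - 2)^2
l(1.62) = 0.25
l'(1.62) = -0.07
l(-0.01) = -0.01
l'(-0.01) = 0.52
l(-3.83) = -0.47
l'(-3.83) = -0.20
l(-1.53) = -2.90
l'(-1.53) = -3.27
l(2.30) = 0.22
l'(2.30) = -0.04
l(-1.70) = -2.37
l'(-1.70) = -2.89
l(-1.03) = -3.14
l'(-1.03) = 4.52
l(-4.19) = -0.41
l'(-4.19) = -0.15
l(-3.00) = -0.72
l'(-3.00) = -0.45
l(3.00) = 0.19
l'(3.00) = -0.03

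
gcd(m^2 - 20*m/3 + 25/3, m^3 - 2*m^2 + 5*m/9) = m - 5/3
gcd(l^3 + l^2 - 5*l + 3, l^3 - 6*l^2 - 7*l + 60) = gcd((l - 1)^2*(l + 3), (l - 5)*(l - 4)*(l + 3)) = l + 3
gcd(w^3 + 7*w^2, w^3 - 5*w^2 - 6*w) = w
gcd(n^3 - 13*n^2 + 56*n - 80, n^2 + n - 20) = n - 4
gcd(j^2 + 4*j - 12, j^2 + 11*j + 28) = 1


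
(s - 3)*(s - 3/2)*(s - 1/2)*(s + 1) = s^4 - 4*s^3 + 7*s^2/4 + 9*s/2 - 9/4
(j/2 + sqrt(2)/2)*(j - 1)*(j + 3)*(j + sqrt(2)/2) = j^4/2 + j^3 + 3*sqrt(2)*j^3/4 - j^2 + 3*sqrt(2)*j^2/2 - 9*sqrt(2)*j/4 + j - 3/2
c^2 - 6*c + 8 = (c - 4)*(c - 2)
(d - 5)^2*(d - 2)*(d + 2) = d^4 - 10*d^3 + 21*d^2 + 40*d - 100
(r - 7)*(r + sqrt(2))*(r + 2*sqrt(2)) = r^3 - 7*r^2 + 3*sqrt(2)*r^2 - 21*sqrt(2)*r + 4*r - 28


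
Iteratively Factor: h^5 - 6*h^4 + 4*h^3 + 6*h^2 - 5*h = (h)*(h^4 - 6*h^3 + 4*h^2 + 6*h - 5) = h*(h - 5)*(h^3 - h^2 - h + 1) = h*(h - 5)*(h + 1)*(h^2 - 2*h + 1) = h*(h - 5)*(h - 1)*(h + 1)*(h - 1)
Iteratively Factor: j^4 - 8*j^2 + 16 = (j + 2)*(j^3 - 2*j^2 - 4*j + 8) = (j + 2)^2*(j^2 - 4*j + 4) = (j - 2)*(j + 2)^2*(j - 2)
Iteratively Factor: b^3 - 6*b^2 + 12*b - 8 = (b - 2)*(b^2 - 4*b + 4) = (b - 2)^2*(b - 2)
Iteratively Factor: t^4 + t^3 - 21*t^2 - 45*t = (t - 5)*(t^3 + 6*t^2 + 9*t) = t*(t - 5)*(t^2 + 6*t + 9) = t*(t - 5)*(t + 3)*(t + 3)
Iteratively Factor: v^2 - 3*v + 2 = (v - 1)*(v - 2)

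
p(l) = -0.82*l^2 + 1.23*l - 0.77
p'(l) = 1.23 - 1.64*l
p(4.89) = -14.36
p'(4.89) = -6.79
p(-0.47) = -1.53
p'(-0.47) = 2.00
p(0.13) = -0.62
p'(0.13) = 1.02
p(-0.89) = -2.51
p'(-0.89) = 2.69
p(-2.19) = -7.40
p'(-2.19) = 4.82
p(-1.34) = -3.89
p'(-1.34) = 3.43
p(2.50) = -2.82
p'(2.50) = -2.87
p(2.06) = -1.72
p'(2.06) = -2.15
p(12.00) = -104.09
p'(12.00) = -18.45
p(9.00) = -56.12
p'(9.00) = -13.53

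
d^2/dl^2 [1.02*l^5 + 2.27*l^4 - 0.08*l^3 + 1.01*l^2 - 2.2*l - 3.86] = 20.4*l^3 + 27.24*l^2 - 0.48*l + 2.02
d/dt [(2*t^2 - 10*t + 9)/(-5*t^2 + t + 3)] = 3*(-16*t^2 + 34*t - 13)/(25*t^4 - 10*t^3 - 29*t^2 + 6*t + 9)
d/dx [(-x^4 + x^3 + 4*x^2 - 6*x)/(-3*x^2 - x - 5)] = (6*x^5 + 18*x^3 - 37*x^2 - 40*x + 30)/(9*x^4 + 6*x^3 + 31*x^2 + 10*x + 25)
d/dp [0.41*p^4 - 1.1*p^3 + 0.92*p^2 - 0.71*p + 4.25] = 1.64*p^3 - 3.3*p^2 + 1.84*p - 0.71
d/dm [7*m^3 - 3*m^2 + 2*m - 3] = 21*m^2 - 6*m + 2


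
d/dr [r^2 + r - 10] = 2*r + 1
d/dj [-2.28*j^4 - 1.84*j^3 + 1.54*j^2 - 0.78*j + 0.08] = -9.12*j^3 - 5.52*j^2 + 3.08*j - 0.78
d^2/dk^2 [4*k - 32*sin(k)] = 32*sin(k)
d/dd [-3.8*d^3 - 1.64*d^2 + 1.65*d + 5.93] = -11.4*d^2 - 3.28*d + 1.65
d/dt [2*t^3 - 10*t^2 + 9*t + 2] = 6*t^2 - 20*t + 9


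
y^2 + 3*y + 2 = (y + 1)*(y + 2)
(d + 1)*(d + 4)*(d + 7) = d^3 + 12*d^2 + 39*d + 28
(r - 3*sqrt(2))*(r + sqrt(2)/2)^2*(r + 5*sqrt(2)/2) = r^4 + sqrt(2)*r^3/2 - 31*r^2/2 - 61*sqrt(2)*r/4 - 15/2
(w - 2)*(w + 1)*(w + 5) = w^3 + 4*w^2 - 7*w - 10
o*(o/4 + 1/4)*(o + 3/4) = o^3/4 + 7*o^2/16 + 3*o/16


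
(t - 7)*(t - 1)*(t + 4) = t^3 - 4*t^2 - 25*t + 28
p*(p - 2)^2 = p^3 - 4*p^2 + 4*p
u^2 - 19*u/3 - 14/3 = (u - 7)*(u + 2/3)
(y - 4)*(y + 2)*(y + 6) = y^3 + 4*y^2 - 20*y - 48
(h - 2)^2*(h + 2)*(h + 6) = h^4 + 4*h^3 - 16*h^2 - 16*h + 48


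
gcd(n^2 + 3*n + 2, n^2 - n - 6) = n + 2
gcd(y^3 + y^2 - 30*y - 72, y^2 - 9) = y + 3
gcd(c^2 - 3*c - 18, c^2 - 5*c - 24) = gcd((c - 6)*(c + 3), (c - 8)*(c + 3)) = c + 3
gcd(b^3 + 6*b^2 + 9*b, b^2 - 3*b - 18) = b + 3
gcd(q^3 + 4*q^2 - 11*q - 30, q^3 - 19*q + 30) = q^2 + 2*q - 15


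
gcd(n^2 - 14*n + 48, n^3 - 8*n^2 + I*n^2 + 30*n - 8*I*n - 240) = n - 8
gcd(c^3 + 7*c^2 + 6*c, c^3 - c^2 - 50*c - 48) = c^2 + 7*c + 6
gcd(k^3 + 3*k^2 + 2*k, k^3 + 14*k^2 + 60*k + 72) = k + 2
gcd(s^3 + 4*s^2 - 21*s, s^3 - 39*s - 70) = 1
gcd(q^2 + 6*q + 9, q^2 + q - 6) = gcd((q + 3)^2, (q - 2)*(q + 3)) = q + 3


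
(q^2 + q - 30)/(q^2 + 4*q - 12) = (q - 5)/(q - 2)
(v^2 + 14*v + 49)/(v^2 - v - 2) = (v^2 + 14*v + 49)/(v^2 - v - 2)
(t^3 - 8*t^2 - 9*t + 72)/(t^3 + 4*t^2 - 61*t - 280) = (t^2 - 9)/(t^2 + 12*t + 35)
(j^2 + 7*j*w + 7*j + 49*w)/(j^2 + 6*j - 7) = (j + 7*w)/(j - 1)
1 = 1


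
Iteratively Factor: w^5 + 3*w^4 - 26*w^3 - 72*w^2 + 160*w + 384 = (w - 4)*(w^4 + 7*w^3 + 2*w^2 - 64*w - 96) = (w - 4)*(w - 3)*(w^3 + 10*w^2 + 32*w + 32) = (w - 4)*(w - 3)*(w + 2)*(w^2 + 8*w + 16) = (w - 4)*(w - 3)*(w + 2)*(w + 4)*(w + 4)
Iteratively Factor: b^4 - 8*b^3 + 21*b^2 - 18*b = (b)*(b^3 - 8*b^2 + 21*b - 18) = b*(b - 3)*(b^2 - 5*b + 6) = b*(b - 3)^2*(b - 2)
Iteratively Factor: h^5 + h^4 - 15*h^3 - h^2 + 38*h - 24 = (h - 1)*(h^4 + 2*h^3 - 13*h^2 - 14*h + 24) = (h - 1)*(h + 2)*(h^3 - 13*h + 12) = (h - 1)*(h + 2)*(h + 4)*(h^2 - 4*h + 3) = (h - 3)*(h - 1)*(h + 2)*(h + 4)*(h - 1)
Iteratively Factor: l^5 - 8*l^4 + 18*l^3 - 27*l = (l)*(l^4 - 8*l^3 + 18*l^2 - 27) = l*(l - 3)*(l^3 - 5*l^2 + 3*l + 9) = l*(l - 3)^2*(l^2 - 2*l - 3) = l*(l - 3)^3*(l + 1)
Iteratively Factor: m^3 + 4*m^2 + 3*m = (m + 3)*(m^2 + m) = m*(m + 3)*(m + 1)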